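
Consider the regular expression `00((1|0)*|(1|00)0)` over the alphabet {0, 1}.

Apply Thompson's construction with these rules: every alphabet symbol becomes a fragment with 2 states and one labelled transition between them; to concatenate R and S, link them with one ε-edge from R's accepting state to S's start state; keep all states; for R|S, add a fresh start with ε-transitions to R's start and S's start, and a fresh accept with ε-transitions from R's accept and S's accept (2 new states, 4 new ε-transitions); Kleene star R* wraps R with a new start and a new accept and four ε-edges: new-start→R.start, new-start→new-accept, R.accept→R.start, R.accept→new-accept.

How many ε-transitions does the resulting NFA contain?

20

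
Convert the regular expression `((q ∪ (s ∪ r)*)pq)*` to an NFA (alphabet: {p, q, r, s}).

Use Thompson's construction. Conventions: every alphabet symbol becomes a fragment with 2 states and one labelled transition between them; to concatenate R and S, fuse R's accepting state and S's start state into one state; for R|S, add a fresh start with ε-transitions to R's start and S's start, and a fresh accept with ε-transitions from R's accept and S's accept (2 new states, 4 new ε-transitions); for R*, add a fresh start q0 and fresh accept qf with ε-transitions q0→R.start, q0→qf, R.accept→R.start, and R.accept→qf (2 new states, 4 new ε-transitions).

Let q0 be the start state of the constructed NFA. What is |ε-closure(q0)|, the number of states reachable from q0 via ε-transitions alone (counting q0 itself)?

Compute the ε-closure size of each fragment's start state recursively; a symbol fragment's start has no outgoing ε-edge, so its closure is just itself (size 1).
  s ∪ r : new start ε-reaches every alternative's start; none of them accept ε, so the new accept is not reached: |ε-closure| = 1 + 1 + 1 = 3
  (s ∪ r)* : the star's fresh start ε-reaches both the body's start and the fresh accept: |ε-closure| = 2 + 3 = 5
  q ∪ (s ∪ r)* : |ε-closure| = 1 (new start) + (1 + 5) + 1 (new accept, since some branch ε-reaches its own accept) = 8
  (q ∪ (s ∪ r)*)pq : the left operand accepts ε, so the closure extends into the next operand (the shared merged state is already counted); |ε-closure| = 8 + (1−1) = 8
  ((q ∪ (s ∪ r)*)pq)* : the star's fresh start ε-reaches both the body's start and the fresh accept: |ε-closure| = 2 + 8 = 10

10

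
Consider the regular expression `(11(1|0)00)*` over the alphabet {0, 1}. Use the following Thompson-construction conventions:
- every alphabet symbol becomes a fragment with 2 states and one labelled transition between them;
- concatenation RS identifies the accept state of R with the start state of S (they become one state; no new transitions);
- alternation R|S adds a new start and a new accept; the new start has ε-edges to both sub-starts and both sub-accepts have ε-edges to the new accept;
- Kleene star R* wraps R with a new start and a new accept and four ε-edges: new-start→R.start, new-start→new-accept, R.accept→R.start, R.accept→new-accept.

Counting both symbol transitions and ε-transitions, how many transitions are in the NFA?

14

Per subexpression:
Each of the 6 symbol leaves contributes 1 transition (1 symbol, 0 ε).
  1|0 = 6 transitions (2 symbol, 4 ε)
  11(1|0)00 = 10 transitions (6 symbol, 4 ε)
  (11(1|0)00)* = 14 transitions (6 symbol, 8 ε)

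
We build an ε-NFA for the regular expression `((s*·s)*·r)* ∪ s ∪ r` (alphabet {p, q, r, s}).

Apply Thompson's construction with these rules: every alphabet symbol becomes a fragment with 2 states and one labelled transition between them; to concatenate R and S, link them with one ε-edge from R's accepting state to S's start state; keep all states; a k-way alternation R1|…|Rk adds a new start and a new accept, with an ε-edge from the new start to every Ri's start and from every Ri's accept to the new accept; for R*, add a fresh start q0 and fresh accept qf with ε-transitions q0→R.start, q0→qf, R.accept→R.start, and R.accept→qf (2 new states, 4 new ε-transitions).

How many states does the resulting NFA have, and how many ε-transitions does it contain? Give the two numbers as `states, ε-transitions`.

18, 20

By structural recursion:
Each of the 5 symbol leaves contributes 2 states and 0 ε-transitions.
  s* — 4 states, 4 ε-transitions
  s*·s — 6 states, 5 ε-transitions
  (s*·s)* — 8 states, 9 ε-transitions
  (s*·s)*·r — 10 states, 10 ε-transitions
  ((s*·s)*·r)* — 12 states, 14 ε-transitions
  ((s*·s)*·r)* ∪ s ∪ r — 18 states, 20 ε-transitions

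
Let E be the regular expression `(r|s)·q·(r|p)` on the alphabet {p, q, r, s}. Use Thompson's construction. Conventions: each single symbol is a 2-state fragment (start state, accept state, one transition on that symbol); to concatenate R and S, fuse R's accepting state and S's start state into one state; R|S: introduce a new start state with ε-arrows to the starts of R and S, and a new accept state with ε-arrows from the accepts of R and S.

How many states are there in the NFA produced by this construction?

12

Recursing over subexpressions:
Each of the 5 symbol leaves contributes a 2-state fragment.
  r|s = 6 states
  r|p = 6 states
  (r|s)·q·(r|p) = 12 states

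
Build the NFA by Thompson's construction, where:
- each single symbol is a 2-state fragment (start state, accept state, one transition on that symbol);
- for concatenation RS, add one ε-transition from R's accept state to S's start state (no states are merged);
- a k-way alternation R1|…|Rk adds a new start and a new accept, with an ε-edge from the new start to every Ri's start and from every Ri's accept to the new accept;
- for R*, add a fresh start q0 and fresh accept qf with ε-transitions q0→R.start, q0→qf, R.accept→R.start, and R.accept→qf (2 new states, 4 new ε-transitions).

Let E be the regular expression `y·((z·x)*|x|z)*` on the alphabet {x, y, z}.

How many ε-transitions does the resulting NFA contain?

Building bottom-up:
Each of the 5 symbol leaves contributes 0 ε-transitions.
  z·x = 1 ε-transition
  (z·x)* = 5 ε-transitions
  (z·x)*|x|z = 11 ε-transitions
  ((z·x)*|x|z)* = 15 ε-transitions
  y·((z·x)*|x|z)* = 16 ε-transitions

16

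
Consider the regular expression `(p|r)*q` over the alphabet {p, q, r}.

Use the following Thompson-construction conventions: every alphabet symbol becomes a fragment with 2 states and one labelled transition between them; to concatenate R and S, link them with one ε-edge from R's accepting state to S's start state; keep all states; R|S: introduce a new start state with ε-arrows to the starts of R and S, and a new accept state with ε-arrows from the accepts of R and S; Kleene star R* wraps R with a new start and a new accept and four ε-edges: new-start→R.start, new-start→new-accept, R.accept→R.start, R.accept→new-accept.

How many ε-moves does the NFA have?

Recursing over subexpressions:
Each of the 3 symbol leaves contributes 0 ε-transitions.
  p|r : 4 ε-transitions
  (p|r)* : 8 ε-transitions
  (p|r)*q : 9 ε-transitions

9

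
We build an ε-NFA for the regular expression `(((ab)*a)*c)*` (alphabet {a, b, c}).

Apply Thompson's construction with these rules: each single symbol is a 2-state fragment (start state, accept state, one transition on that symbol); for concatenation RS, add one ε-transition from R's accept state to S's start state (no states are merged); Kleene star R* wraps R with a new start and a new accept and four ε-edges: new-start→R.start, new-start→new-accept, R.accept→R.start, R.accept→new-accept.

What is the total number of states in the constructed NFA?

14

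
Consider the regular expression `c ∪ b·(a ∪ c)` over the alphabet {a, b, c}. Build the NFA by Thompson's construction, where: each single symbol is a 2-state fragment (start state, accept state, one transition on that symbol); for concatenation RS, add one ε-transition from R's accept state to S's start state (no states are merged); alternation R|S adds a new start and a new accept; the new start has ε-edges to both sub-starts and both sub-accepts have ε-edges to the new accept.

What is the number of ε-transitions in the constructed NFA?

9

Building bottom-up:
Each of the 4 symbol leaves contributes 0 ε-transitions.
  a ∪ c — 4 ε-transitions
  b·(a ∪ c) — 5 ε-transitions
  c ∪ b·(a ∪ c) — 9 ε-transitions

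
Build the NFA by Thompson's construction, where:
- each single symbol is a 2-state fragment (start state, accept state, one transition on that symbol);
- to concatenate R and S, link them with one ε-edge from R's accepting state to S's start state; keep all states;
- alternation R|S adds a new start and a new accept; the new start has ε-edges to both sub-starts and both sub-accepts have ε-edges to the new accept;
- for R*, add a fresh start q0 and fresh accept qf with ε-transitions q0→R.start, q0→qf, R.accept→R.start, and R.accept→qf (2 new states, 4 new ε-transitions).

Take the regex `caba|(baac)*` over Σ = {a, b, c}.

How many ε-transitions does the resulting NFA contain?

14

Recursing over subexpressions:
Each of the 8 symbol leaves contributes 0 ε-transitions.
  caba — 3 ε-transitions
  baac — 3 ε-transitions
  (baac)* — 7 ε-transitions
  caba|(baac)* — 14 ε-transitions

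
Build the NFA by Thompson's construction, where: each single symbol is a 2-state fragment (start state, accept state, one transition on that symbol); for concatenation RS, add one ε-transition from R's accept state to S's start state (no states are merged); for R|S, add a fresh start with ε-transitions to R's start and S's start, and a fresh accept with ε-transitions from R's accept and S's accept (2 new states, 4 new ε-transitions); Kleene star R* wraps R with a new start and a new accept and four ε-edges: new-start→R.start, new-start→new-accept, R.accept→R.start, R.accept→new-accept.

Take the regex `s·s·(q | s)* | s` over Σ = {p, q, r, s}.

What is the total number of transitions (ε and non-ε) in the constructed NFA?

By structural recursion:
Each of the 5 symbol leaves contributes 1 transition (1 symbol, 0 ε).
  q | s = 6 transitions (2 symbol, 4 ε)
  (q | s)* = 10 transitions (2 symbol, 8 ε)
  s·s·(q | s)* = 14 transitions (4 symbol, 10 ε)
  s·s·(q | s)* | s = 19 transitions (5 symbol, 14 ε)

19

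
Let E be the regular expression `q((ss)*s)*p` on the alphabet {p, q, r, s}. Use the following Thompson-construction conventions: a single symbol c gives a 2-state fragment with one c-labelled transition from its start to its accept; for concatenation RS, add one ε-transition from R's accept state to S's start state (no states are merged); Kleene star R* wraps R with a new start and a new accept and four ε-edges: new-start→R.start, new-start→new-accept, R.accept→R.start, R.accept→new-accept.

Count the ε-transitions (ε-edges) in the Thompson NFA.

Building bottom-up:
Each of the 5 symbol leaves contributes 0 ε-transitions.
  ss = 1 ε-transition
  (ss)* = 5 ε-transitions
  (ss)*s = 6 ε-transitions
  ((ss)*s)* = 10 ε-transitions
  q((ss)*s)*p = 12 ε-transitions

12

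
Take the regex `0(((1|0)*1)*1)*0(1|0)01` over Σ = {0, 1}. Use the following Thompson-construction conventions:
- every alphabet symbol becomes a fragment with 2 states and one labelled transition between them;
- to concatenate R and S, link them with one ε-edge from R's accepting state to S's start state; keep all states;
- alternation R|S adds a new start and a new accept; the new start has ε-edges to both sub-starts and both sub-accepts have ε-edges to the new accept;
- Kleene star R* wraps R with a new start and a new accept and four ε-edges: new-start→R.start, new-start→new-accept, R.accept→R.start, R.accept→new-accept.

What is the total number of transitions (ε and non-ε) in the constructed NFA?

37

Recursing over subexpressions:
Each of the 10 symbol leaves contributes 1 transition (1 symbol, 0 ε).
  1|0 — 6 transitions (2 symbol, 4 ε)
  (1|0)* — 10 transitions (2 symbol, 8 ε)
  (1|0)*1 — 12 transitions (3 symbol, 9 ε)
  ((1|0)*1)* — 16 transitions (3 symbol, 13 ε)
  ((1|0)*1)*1 — 18 transitions (4 symbol, 14 ε)
  (((1|0)*1)*1)* — 22 transitions (4 symbol, 18 ε)
  1|0 — 6 transitions (2 symbol, 4 ε)
  0(((1|0)*1)*1)*0(1|0)01 — 37 transitions (10 symbol, 27 ε)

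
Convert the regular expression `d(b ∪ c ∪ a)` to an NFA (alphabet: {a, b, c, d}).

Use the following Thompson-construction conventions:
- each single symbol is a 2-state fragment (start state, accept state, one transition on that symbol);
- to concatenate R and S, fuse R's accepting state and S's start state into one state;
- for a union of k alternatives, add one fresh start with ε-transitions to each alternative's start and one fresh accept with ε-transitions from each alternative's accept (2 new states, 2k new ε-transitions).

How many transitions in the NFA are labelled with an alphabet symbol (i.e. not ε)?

Bottom-up over the parse tree:
Each of the 4 symbol leaves contributes exactly 1 symbol transition.
  b ∪ c ∪ a — 3 symbol transitions
  d(b ∪ c ∪ a) — 4 symbol transitions

4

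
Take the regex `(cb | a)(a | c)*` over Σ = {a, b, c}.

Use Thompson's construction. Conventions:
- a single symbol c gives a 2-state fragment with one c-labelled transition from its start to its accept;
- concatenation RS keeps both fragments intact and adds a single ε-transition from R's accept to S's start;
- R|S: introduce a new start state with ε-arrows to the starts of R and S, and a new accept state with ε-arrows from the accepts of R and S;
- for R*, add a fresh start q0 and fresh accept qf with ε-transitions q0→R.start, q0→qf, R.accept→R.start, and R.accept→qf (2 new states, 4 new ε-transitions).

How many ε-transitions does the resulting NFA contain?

14

Recursing over subexpressions:
Each of the 5 symbol leaves contributes 0 ε-transitions.
  cb = 1 ε-transition
  cb | a = 5 ε-transitions
  a | c = 4 ε-transitions
  (a | c)* = 8 ε-transitions
  (cb | a)(a | c)* = 14 ε-transitions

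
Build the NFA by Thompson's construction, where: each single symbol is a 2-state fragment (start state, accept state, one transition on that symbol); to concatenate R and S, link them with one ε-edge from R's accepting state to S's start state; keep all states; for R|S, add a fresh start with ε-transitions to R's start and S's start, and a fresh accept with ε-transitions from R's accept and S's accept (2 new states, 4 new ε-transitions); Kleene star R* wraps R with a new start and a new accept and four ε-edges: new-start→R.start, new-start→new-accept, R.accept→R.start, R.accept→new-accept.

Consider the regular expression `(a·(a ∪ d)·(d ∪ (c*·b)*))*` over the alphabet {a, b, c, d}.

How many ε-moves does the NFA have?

By structural recursion:
Each of the 6 symbol leaves contributes 0 ε-transitions.
  a ∪ d — 4 ε-transitions
  c* — 4 ε-transitions
  c*·b — 5 ε-transitions
  (c*·b)* — 9 ε-transitions
  d ∪ (c*·b)* — 13 ε-transitions
  a·(a ∪ d)·(d ∪ (c*·b)*) — 19 ε-transitions
  (a·(a ∪ d)·(d ∪ (c*·b)*))* — 23 ε-transitions

23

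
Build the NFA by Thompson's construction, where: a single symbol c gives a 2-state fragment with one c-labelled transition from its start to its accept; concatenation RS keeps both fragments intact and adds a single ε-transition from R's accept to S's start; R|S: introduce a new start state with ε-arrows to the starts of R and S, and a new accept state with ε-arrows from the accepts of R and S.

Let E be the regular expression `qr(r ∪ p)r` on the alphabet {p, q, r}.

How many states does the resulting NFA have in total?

12

Per subexpression:
Each of the 5 symbol leaves contributes a 2-state fragment.
  r ∪ p → 6 states
  qr(r ∪ p)r → 12 states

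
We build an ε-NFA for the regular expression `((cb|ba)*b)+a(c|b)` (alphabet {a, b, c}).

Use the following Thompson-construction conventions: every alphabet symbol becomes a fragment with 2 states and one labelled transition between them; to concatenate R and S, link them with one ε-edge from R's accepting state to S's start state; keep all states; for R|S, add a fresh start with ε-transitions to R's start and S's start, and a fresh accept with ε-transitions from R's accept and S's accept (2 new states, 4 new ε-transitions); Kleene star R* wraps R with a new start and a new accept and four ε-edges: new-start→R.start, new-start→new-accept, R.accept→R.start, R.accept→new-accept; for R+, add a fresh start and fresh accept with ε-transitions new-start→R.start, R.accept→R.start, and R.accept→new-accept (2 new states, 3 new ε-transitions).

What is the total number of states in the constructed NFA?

24

Building bottom-up:
Each of the 8 symbol leaves contributes a 2-state fragment.
  cb : 4 states
  ba : 4 states
  cb|ba : 10 states
  (cb|ba)* : 12 states
  (cb|ba)*b : 14 states
  ((cb|ba)*b)+ : 16 states
  c|b : 6 states
  ((cb|ba)*b)+a(c|b) : 24 states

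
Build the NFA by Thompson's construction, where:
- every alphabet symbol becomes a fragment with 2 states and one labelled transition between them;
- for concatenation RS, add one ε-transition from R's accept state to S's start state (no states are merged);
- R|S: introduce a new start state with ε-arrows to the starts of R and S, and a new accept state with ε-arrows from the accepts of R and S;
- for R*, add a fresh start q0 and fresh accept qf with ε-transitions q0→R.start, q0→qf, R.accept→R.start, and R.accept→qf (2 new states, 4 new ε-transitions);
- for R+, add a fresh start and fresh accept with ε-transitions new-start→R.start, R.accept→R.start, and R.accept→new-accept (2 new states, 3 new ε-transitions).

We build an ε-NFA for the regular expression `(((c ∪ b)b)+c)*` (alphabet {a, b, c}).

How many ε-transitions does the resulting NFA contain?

13

By structural recursion:
Each of the 4 symbol leaves contributes 0 ε-transitions.
  c ∪ b = 4 ε-transitions
  (c ∪ b)b = 5 ε-transitions
  ((c ∪ b)b)+ = 8 ε-transitions
  ((c ∪ b)b)+c = 9 ε-transitions
  (((c ∪ b)b)+c)* = 13 ε-transitions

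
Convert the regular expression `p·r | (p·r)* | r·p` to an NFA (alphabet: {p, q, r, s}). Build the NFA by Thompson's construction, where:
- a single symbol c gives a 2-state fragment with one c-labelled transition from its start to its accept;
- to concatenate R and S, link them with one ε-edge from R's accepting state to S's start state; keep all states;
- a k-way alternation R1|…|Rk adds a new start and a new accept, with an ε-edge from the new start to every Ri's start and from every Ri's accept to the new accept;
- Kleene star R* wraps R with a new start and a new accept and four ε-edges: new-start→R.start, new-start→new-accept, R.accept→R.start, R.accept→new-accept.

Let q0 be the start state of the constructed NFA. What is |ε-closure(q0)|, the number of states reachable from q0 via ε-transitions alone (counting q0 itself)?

7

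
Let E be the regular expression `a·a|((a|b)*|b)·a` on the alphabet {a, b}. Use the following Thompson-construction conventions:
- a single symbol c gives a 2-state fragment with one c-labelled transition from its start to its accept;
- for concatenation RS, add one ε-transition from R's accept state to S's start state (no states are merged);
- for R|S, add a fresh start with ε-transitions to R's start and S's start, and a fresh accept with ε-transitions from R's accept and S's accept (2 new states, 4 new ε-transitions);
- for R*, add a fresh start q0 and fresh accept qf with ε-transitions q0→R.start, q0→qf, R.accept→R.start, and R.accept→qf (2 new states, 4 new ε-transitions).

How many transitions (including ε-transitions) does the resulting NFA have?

24

Building bottom-up:
Each of the 6 symbol leaves contributes 1 transition (1 symbol, 0 ε).
  a·a — 3 transitions (2 symbol, 1 ε)
  a|b — 6 transitions (2 symbol, 4 ε)
  (a|b)* — 10 transitions (2 symbol, 8 ε)
  (a|b)*|b — 15 transitions (3 symbol, 12 ε)
  ((a|b)*|b)·a — 17 transitions (4 symbol, 13 ε)
  a·a|((a|b)*|b)·a — 24 transitions (6 symbol, 18 ε)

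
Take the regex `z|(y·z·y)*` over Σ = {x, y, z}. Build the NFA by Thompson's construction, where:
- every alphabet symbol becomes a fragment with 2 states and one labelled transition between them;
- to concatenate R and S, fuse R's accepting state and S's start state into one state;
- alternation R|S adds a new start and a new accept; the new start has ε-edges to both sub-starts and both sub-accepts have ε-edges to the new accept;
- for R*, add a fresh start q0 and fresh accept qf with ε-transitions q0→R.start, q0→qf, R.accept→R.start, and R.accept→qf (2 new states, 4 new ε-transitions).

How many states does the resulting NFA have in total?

10

By structural recursion:
Each of the 4 symbol leaves contributes a 2-state fragment.
  y·z·y → 4 states
  (y·z·y)* → 6 states
  z|(y·z·y)* → 10 states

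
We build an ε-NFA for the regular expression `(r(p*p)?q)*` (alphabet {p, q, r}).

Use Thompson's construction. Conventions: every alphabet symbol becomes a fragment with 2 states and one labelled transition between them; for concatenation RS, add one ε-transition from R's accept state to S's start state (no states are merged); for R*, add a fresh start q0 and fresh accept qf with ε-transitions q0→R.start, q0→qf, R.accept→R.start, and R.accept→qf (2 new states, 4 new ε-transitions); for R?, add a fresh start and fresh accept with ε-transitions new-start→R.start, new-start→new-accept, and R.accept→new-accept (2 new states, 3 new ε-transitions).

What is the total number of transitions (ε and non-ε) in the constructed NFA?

Building bottom-up:
Each of the 4 symbol leaves contributes 1 transition (1 symbol, 0 ε).
  p* → 5 transitions (1 symbol, 4 ε)
  p*p → 7 transitions (2 symbol, 5 ε)
  (p*p)? → 10 transitions (2 symbol, 8 ε)
  r(p*p)?q → 14 transitions (4 symbol, 10 ε)
  (r(p*p)?q)* → 18 transitions (4 symbol, 14 ε)

18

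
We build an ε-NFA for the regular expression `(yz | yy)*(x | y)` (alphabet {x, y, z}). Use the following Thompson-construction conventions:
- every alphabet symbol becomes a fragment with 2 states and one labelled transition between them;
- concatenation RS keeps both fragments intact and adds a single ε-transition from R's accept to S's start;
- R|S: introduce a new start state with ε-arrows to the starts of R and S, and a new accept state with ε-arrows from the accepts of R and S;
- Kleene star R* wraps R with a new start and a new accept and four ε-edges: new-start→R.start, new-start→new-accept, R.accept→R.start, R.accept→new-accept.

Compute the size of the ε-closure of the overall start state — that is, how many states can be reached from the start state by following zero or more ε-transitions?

Work bottom-up. For each fragment F, track |ε-closure(F.start)| and whether F's accept lies in that closure (i.e. whether F accepts ε). A single-symbol fragment has closure size 1 and does not accept ε.
  yz → C equals the left operand's closure size = 1 (its accept is not ε-reachable, so the closure stops there)
  yy → C equals the left operand's closure size = 1 (its accept is not ε-reachable, so the closure stops there)
  yz | yy → new start ε-reaches every alternative's start; none of them accept ε, so the new accept is not reached: C = 1 + 1 + 1 = 3
  (yz | yy)* → the star's fresh start ε-reaches both the body's start and the fresh accept: C = 2 + 3 = 5
  x | y → new start ε-reaches every alternative's start; none of them accept ε, so the new accept is not reached: C = 1 + 1 + 1 = 3
  (yz | yy)*(x | y) → the left operand accepts ε, so the closure extends into the next operand (via the concat ε-link); C = 5 + 3 = 8

8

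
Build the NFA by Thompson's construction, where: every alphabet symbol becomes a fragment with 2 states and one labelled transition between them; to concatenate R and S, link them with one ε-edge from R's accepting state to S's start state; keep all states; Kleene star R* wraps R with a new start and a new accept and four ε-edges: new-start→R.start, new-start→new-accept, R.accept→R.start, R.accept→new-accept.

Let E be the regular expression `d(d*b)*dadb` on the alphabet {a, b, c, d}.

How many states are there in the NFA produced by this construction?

18

Building bottom-up:
Each of the 7 symbol leaves contributes a 2-state fragment.
  d* — 4 states
  d*b — 6 states
  (d*b)* — 8 states
  d(d*b)*dadb — 18 states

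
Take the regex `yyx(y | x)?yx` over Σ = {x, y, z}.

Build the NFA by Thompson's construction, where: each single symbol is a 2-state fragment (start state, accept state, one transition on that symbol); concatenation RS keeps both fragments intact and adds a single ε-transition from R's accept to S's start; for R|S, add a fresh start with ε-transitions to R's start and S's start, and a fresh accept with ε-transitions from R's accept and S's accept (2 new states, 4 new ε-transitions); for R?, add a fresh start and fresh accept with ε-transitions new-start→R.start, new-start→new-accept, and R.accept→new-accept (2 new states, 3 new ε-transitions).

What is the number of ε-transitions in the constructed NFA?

12

Bottom-up over the parse tree:
Each of the 7 symbol leaves contributes 0 ε-transitions.
  y | x = 4 ε-transitions
  (y | x)? = 7 ε-transitions
  yyx(y | x)?yx = 12 ε-transitions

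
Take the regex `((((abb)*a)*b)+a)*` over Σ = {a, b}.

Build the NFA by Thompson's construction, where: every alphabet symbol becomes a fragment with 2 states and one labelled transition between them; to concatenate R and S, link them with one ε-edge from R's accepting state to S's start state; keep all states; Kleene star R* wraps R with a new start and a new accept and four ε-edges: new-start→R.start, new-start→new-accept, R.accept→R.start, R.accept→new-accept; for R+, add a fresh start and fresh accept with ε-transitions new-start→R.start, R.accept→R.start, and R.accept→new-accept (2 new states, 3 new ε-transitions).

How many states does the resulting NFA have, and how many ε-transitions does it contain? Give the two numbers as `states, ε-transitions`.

Bottom-up over the parse tree:
Each of the 6 symbol leaves contributes 2 states and 0 ε-transitions.
  abb = 6 states, 2 ε-transitions
  (abb)* = 8 states, 6 ε-transitions
  (abb)*a = 10 states, 7 ε-transitions
  ((abb)*a)* = 12 states, 11 ε-transitions
  ((abb)*a)*b = 14 states, 12 ε-transitions
  (((abb)*a)*b)+ = 16 states, 15 ε-transitions
  (((abb)*a)*b)+a = 18 states, 16 ε-transitions
  ((((abb)*a)*b)+a)* = 20 states, 20 ε-transitions

20, 20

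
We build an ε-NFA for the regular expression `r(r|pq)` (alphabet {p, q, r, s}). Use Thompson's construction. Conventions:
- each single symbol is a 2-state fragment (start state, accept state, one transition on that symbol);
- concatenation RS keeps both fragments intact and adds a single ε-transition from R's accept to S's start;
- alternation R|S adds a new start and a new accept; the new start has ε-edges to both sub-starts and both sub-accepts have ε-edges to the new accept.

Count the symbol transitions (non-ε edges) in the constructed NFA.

4

Building bottom-up:
Each of the 4 symbol leaves contributes exactly 1 symbol transition.
  pq — 2 symbol transitions
  r|pq — 3 symbol transitions
  r(r|pq) — 4 symbol transitions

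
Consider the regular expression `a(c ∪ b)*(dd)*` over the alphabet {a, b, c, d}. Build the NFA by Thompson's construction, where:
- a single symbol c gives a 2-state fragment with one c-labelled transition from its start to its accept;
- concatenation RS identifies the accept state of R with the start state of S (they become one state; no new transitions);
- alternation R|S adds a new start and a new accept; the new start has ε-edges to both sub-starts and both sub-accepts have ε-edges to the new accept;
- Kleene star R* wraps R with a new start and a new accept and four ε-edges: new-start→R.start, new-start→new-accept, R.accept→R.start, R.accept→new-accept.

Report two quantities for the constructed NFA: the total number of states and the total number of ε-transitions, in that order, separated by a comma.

13, 12

By structural recursion:
Each of the 5 symbol leaves contributes 2 states and 0 ε-transitions.
  c ∪ b → 6 states, 4 ε-transitions
  (c ∪ b)* → 8 states, 8 ε-transitions
  dd → 3 states, 0 ε-transitions
  (dd)* → 5 states, 4 ε-transitions
  a(c ∪ b)*(dd)* → 13 states, 12 ε-transitions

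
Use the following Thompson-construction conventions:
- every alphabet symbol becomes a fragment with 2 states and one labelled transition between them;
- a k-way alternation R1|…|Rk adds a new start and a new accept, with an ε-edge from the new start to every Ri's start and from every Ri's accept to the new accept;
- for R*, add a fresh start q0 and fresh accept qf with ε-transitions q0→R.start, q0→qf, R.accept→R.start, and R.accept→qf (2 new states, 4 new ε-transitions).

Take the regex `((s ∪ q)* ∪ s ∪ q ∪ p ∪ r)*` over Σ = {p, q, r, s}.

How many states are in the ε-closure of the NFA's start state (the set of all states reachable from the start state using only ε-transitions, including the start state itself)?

Let C(F) = |ε-closure(F.start)| within fragment F, and note whether F accepts ε. Symbol fragments have C = 1 and do not accept ε. Then:
  s ∪ q : new start ε-reaches every alternative's start; none of them accept ε, so the new accept is not reached: |ε-closure| = 1 + 1 + 1 = 3
  (s ∪ q)* : the star's fresh start ε-reaches both the body's start and the fresh accept: |ε-closure| = 2 + 3 = 5
  (s ∪ q)* ∪ s ∪ q ∪ p ∪ r : new start ε-reaches every alternative's start; at least one alternative accepts ε, so the union's new accept is reached too: |ε-closure| = 1 + 5 + 1 + 1 + 1 + 1 + 1 = 11
  ((s ∪ q)* ∪ s ∪ q ∪ p ∪ r)* : |ε-closure| = 1 (new start) + 11 (body) + 1 (new accept) = 13

13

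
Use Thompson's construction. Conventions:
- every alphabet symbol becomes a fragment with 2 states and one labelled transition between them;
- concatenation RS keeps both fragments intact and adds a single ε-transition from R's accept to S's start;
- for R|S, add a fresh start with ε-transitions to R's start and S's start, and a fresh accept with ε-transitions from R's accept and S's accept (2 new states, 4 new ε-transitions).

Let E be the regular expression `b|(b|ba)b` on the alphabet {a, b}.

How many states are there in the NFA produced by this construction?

14

Per subexpression:
Each of the 5 symbol leaves contributes a 2-state fragment.
  ba = 4 states
  b|ba = 8 states
  (b|ba)b = 10 states
  b|(b|ba)b = 14 states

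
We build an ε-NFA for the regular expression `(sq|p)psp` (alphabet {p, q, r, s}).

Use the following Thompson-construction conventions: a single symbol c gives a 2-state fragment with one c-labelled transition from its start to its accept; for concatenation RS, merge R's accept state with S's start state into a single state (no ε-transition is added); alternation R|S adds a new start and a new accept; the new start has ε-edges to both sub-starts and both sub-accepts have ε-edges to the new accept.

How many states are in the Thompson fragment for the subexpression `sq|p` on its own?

7

Fragment for `sq|p`:
Each of the 3 symbol leaves contributes a 2-state fragment.
  sq → 3 states
  sq|p → 7 states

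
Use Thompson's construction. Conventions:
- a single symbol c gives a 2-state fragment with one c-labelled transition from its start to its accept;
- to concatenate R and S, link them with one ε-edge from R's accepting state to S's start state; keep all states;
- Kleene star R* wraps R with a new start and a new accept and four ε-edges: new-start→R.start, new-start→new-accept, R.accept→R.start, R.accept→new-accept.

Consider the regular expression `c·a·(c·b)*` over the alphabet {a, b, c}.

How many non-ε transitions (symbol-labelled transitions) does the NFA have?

4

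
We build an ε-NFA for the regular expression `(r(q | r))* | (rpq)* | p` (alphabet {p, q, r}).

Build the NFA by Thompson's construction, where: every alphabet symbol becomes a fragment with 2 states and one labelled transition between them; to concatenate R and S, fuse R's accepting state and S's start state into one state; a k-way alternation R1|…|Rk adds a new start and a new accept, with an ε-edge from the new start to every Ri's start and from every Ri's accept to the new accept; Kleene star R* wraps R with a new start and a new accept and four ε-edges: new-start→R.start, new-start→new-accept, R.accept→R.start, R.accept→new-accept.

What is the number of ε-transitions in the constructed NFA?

18

Building bottom-up:
Each of the 7 symbol leaves contributes 0 ε-transitions.
  q | r → 4 ε-transitions
  r(q | r) → 4 ε-transitions
  (r(q | r))* → 8 ε-transitions
  rpq → 0 ε-transitions
  (rpq)* → 4 ε-transitions
  (r(q | r))* | (rpq)* | p → 18 ε-transitions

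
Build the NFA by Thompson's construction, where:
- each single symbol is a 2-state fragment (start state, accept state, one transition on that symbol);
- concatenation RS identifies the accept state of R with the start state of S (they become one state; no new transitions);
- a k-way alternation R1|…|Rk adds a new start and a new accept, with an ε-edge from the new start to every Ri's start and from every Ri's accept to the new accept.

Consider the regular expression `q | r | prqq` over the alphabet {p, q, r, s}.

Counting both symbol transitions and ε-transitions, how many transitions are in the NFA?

By structural recursion:
Each of the 6 symbol leaves contributes 1 transition (1 symbol, 0 ε).
  prqq = 4 transitions (4 symbol, 0 ε)
  q | r | prqq = 12 transitions (6 symbol, 6 ε)

12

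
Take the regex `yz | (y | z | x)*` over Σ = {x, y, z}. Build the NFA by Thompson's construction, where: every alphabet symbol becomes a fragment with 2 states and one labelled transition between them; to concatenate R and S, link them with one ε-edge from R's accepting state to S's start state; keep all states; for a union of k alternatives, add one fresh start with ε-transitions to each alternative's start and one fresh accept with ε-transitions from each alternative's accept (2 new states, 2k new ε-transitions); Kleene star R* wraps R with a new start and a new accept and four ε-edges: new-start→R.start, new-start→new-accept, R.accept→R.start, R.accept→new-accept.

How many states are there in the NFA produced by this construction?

Bottom-up over the parse tree:
Each of the 5 symbol leaves contributes a 2-state fragment.
  yz : 4 states
  y | z | x : 8 states
  (y | z | x)* : 10 states
  yz | (y | z | x)* : 16 states

16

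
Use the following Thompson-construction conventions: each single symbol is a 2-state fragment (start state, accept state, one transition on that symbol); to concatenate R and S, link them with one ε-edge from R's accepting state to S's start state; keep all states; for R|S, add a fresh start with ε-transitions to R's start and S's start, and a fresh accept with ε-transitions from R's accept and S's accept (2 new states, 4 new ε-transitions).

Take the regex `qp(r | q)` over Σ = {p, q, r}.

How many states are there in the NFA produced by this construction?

10

Bottom-up over the parse tree:
Each of the 4 symbol leaves contributes a 2-state fragment.
  r | q — 6 states
  qp(r | q) — 10 states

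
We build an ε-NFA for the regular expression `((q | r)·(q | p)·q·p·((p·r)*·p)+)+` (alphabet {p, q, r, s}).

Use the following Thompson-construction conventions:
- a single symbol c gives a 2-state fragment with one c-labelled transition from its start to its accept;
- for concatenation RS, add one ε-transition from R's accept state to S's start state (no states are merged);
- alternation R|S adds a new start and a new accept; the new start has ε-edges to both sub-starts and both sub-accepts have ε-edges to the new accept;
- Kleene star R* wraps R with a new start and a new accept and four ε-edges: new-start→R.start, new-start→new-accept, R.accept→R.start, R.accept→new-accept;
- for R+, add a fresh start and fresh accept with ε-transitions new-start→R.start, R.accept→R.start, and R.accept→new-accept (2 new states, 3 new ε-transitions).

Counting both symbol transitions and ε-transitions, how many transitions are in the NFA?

33

Building bottom-up:
Each of the 9 symbol leaves contributes 1 transition (1 symbol, 0 ε).
  q | r — 6 transitions (2 symbol, 4 ε)
  q | p — 6 transitions (2 symbol, 4 ε)
  p·r — 3 transitions (2 symbol, 1 ε)
  (p·r)* — 7 transitions (2 symbol, 5 ε)
  (p·r)*·p — 9 transitions (3 symbol, 6 ε)
  ((p·r)*·p)+ — 12 transitions (3 symbol, 9 ε)
  (q | r)·(q | p)·q·p·((p·r)*·p)+ — 30 transitions (9 symbol, 21 ε)
  ((q | r)·(q | p)·q·p·((p·r)*·p)+)+ — 33 transitions (9 symbol, 24 ε)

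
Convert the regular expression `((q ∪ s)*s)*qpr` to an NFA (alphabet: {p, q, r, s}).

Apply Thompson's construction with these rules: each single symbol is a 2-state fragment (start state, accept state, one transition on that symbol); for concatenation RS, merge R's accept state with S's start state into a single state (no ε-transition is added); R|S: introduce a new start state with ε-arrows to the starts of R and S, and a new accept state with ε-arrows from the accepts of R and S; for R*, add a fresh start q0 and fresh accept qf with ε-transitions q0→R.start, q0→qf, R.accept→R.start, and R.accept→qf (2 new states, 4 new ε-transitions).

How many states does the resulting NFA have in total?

Recursing over subexpressions:
Each of the 6 symbol leaves contributes a 2-state fragment.
  q ∪ s : 6 states
  (q ∪ s)* : 8 states
  (q ∪ s)*s : 9 states
  ((q ∪ s)*s)* : 11 states
  ((q ∪ s)*s)*qpr : 14 states

14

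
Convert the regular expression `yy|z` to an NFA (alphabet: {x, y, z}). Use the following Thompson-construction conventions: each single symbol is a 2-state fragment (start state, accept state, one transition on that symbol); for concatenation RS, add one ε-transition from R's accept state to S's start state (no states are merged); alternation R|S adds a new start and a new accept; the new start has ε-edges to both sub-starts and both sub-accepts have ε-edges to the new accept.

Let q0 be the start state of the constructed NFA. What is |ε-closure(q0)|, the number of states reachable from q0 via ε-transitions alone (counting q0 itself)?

3

Let C(F) = |ε-closure(F.start)| within fragment F, and note whether F accepts ε. Symbol fragments have C = 1 and do not accept ε. Then:
  yy → same as the first factor's closure: |ε-closure| = 1
  yy|z → new start ε-reaches every alternative's start; none of them accept ε, so the new accept is not reached: |ε-closure| = 1 + 1 + 1 = 3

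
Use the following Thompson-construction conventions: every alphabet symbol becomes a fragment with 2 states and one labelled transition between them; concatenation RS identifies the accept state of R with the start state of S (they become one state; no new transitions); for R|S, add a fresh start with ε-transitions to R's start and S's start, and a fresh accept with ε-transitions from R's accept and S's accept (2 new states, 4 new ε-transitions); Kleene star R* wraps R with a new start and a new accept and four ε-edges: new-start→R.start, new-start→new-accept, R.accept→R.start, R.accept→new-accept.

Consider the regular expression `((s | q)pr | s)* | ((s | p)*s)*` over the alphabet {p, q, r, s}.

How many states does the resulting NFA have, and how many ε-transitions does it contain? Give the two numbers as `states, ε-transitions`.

27, 28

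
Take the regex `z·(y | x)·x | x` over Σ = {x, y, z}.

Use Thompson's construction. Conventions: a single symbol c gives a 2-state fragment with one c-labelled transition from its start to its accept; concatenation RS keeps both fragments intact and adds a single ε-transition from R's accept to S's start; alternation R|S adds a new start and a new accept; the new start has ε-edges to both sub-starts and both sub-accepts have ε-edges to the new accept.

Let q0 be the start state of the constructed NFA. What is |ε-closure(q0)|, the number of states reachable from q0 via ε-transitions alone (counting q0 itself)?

3

Compute the ε-closure size of each fragment's start state recursively; a symbol fragment's start has no outgoing ε-edge, so its closure is just itself (size 1).
  y | x → new start ε-reaches every alternative's start; none of them accept ε, so the new accept is not reached: |closure| = 1 + 1 + 1 = 3
  z·(y | x)·x → |closure| equals the left operand's closure size = 1 (its accept is not ε-reachable, so the closure stops there)
  z·(y | x)·x | x → |closure| = 1 + 1 + 1 = 3 (the new accept is not ε-reachable since no branch accepts ε)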